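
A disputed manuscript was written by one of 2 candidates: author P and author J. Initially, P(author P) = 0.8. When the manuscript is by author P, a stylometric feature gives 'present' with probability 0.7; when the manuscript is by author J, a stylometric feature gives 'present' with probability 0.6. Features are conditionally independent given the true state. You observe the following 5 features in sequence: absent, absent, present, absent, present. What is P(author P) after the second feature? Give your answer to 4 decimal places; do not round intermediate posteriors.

0.6923

Each posterior becomes the prior for the next update.
After 'absent': P(author P) = 0.3·0.8000 / (0.3·0.8000 + 0.4·0.2000) ≈ 0.7500
After 'absent': P(author P) = 0.3·0.7500 / (0.3·0.7500 + 0.4·0.2500) ≈ 0.6923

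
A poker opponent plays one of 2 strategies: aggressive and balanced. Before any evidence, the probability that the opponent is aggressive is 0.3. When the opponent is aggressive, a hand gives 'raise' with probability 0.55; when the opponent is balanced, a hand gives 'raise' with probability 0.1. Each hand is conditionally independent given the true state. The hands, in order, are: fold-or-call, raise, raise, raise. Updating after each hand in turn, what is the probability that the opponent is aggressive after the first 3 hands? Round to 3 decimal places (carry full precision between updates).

0.866

Apply Bayes' rule sequentially, carrying P(aggressive) forward.
After 'fold-or-call': P(aggressive) = 0.45·0.3000 / (0.45·0.3000 + 0.9·0.7000) ≈ 0.1765
After 'raise': P(aggressive) = 0.55·0.1765 / (0.55·0.1765 + 0.1·0.8235) ≈ 0.5410
After 'raise': P(aggressive) = 0.55·0.5410 / (0.55·0.5410 + 0.1·0.4590) ≈ 0.8663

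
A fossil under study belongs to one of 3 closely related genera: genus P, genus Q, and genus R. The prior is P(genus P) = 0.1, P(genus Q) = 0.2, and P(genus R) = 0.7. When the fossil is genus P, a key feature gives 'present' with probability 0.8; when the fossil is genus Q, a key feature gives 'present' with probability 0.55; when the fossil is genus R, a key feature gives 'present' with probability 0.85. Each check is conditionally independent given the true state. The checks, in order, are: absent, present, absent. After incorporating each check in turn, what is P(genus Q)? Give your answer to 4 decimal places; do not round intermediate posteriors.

0.5732

After 'absent': normaliser = 0.2·0.1000 + 0.45·0.2000 + 0.15·0.7000; P(genus P) ≈ 0.0930, P(genus Q) ≈ 0.4186, P(genus R) ≈ 0.4884
After 'present': normaliser = 0.8·0.0930 + 0.55·0.4186 + 0.85·0.4884; P(genus P) ≈ 0.1034, P(genus Q) ≈ 0.3199, P(genus R) ≈ 0.5767
After 'absent': normaliser = 0.2·0.1034 + 0.45·0.3199 + 0.15·0.5767; P(genus P) ≈ 0.0823, P(genus Q) ≈ 0.5732, P(genus R) ≈ 0.3445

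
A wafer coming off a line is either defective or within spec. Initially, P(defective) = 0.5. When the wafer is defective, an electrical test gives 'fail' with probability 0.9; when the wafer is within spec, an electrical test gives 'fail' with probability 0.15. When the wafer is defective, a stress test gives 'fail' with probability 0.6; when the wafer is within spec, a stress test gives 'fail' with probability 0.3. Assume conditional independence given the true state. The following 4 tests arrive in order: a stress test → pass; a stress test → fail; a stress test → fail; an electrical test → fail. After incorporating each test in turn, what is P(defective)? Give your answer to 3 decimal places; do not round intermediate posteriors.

0.932

After a stress test='pass': P(defective) = 0.4·0.5000 / (0.4·0.5000 + 0.7·0.5000) ≈ 0.3636
After a stress test='fail': P(defective) = 0.6·0.3636 / (0.6·0.3636 + 0.3·0.6364) ≈ 0.5333
After a stress test='fail': P(defective) = 0.6·0.5333 / (0.6·0.5333 + 0.3·0.4667) ≈ 0.6957
After an electrical test='fail': P(defective) = 0.9·0.6957 / (0.9·0.6957 + 0.15·0.3043) ≈ 0.9320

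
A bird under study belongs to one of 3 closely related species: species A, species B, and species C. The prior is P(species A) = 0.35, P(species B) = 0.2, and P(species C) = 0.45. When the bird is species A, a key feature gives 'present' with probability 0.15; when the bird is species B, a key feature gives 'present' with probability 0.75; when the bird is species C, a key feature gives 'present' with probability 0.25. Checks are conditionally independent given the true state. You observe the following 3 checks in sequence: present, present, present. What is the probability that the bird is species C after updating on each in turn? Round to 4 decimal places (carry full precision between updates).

0.0759

After 'present': normaliser = 0.15·0.3500 + 0.75·0.2000 + 0.25·0.4500; P(species A) ≈ 0.1667, P(species B) ≈ 0.4762, P(species C) ≈ 0.3571
After 'present': normaliser = 0.15·0.1667 + 0.75·0.4762 + 0.25·0.3571; P(species A) ≈ 0.0530, P(species B) ≈ 0.7576, P(species C) ≈ 0.1894
After 'present': normaliser = 0.15·0.0530 + 0.75·0.7576 + 0.25·0.1894; P(species A) ≈ 0.0128, P(species B) ≈ 0.9113, P(species C) ≈ 0.0759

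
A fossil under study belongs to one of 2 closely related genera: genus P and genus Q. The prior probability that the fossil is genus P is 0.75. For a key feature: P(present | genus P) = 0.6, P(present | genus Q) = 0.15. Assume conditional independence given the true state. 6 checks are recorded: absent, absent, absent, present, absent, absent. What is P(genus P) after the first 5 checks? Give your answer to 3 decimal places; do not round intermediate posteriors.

After 'absent': P(genus P) = 0.4·0.7500 / (0.4·0.7500 + 0.85·0.2500) ≈ 0.5854
After 'absent': P(genus P) = 0.4·0.5854 / (0.4·0.5854 + 0.85·0.4146) ≈ 0.3992
After 'absent': P(genus P) = 0.4·0.3992 / (0.4·0.3992 + 0.85·0.6008) ≈ 0.2382
After 'present': P(genus P) = 0.6·0.2382 / (0.6·0.2382 + 0.15·0.7618) ≈ 0.5557
After 'absent': P(genus P) = 0.4·0.5557 / (0.4·0.5557 + 0.85·0.4443) ≈ 0.3705

0.370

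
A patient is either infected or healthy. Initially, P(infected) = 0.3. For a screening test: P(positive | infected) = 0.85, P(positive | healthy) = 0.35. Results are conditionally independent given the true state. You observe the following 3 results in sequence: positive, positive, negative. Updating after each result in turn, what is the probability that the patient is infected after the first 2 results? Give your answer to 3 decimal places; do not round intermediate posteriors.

0.717

After 'positive': P(infected) = 0.85·0.3000 / (0.85·0.3000 + 0.35·0.7000) ≈ 0.5100
After 'positive': P(infected) = 0.85·0.5100 / (0.85·0.5100 + 0.35·0.4900) ≈ 0.7165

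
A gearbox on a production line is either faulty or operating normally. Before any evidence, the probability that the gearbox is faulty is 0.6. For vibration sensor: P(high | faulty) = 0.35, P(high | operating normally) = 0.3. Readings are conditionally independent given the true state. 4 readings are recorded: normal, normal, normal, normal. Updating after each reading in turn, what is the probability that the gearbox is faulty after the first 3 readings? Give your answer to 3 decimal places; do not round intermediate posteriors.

0.546

After 'normal': P(faulty) = 0.65·0.6000 / (0.65·0.6000 + 0.7·0.4000) ≈ 0.5821
After 'normal': P(faulty) = 0.65·0.5821 / (0.65·0.5821 + 0.7·0.4179) ≈ 0.5640
After 'normal': P(faulty) = 0.65·0.5640 / (0.65·0.5640 + 0.7·0.4360) ≈ 0.5457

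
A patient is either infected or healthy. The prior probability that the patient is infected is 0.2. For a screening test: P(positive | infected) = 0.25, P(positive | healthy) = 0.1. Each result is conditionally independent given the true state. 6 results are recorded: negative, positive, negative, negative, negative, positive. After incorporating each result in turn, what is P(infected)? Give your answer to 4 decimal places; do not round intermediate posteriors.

After 'negative': P(infected) = 0.75·0.2000 / (0.75·0.2000 + 0.9·0.8000) ≈ 0.1724
After 'positive': P(infected) = 0.25·0.1724 / (0.25·0.1724 + 0.1·0.8276) ≈ 0.3425
After 'negative': P(infected) = 0.75·0.3425 / (0.75·0.3425 + 0.9·0.6575) ≈ 0.3027
After 'negative': P(infected) = 0.75·0.3027 / (0.75·0.3027 + 0.9·0.6973) ≈ 0.2656
After 'negative': P(infected) = 0.75·0.2656 / (0.75·0.2656 + 0.9·0.7344) ≈ 0.2316
After 'positive': P(infected) = 0.25·0.2316 / (0.25·0.2316 + 0.1·0.7684) ≈ 0.4297

0.4297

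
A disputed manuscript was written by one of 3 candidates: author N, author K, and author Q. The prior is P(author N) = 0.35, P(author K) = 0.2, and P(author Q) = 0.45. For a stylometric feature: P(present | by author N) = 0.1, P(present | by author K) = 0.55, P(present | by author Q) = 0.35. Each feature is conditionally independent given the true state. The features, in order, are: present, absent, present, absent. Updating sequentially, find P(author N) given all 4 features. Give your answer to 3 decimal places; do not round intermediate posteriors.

After 'present': normaliser = 0.1·0.3500 + 0.55·0.2000 + 0.35·0.4500; P(author N) ≈ 0.1157, P(author K) ≈ 0.3636, P(author Q) ≈ 0.5207
After 'absent': normaliser = 0.9·0.1157 + 0.45·0.3636 + 0.65·0.5207; P(author N) ≈ 0.1718, P(author K) ≈ 0.2699, P(author Q) ≈ 0.5583
After 'present': normaliser = 0.1·0.1718 + 0.55·0.2699 + 0.35·0.5583; P(author N) ≈ 0.0476, P(author K) ≈ 0.4112, P(author Q) ≈ 0.5412
After 'absent': normaliser = 0.9·0.0476 + 0.45·0.4112 + 0.65·0.5412; P(author N) ≈ 0.0739, P(author K) ≈ 0.3192, P(author Q) ≈ 0.6069

0.074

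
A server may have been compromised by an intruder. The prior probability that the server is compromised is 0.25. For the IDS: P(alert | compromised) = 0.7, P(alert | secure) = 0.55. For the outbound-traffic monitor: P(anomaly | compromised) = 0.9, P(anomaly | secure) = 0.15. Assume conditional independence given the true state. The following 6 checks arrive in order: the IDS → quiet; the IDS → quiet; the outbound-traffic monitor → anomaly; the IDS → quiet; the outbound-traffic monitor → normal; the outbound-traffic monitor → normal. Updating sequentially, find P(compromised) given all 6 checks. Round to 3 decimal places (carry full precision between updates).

0.008

After the IDS='quiet': P(compromised) = 0.3·0.2500 / (0.3·0.2500 + 0.45·0.7500) ≈ 0.1818
After the IDS='quiet': P(compromised) = 0.3·0.1818 / (0.3·0.1818 + 0.45·0.8182) ≈ 0.1290
After the outbound-traffic monitor='anomaly': P(compromised) = 0.9·0.1290 / (0.9·0.1290 + 0.15·0.8710) ≈ 0.4706
After the IDS='quiet': P(compromised) = 0.3·0.4706 / (0.3·0.4706 + 0.45·0.5294) ≈ 0.3721
After the outbound-traffic monitor='normal': P(compromised) = 0.1·0.3721 / (0.1·0.3721 + 0.85·0.6279) ≈ 0.0652
After the outbound-traffic monitor='normal': P(compromised) = 0.1·0.0652 / (0.1·0.0652 + 0.85·0.9348) ≈ 0.0081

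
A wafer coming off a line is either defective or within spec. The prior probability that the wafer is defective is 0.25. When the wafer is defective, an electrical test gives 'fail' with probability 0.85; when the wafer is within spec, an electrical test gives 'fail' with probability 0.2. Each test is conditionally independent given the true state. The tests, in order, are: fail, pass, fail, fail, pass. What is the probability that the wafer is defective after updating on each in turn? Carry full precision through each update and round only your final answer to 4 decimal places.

After 'fail': P(defective) = 0.85·0.2500 / (0.85·0.2500 + 0.2·0.7500) ≈ 0.5862
After 'pass': P(defective) = 0.15·0.5862 / (0.15·0.5862 + 0.8·0.4138) ≈ 0.2099
After 'fail': P(defective) = 0.85·0.2099 / (0.85·0.2099 + 0.2·0.7901) ≈ 0.5303
After 'fail': P(defective) = 0.85·0.5303 / (0.85·0.5303 + 0.2·0.4697) ≈ 0.8275
After 'pass': P(defective) = 0.15·0.8275 / (0.15·0.8275 + 0.8·0.1725) ≈ 0.4736

0.4736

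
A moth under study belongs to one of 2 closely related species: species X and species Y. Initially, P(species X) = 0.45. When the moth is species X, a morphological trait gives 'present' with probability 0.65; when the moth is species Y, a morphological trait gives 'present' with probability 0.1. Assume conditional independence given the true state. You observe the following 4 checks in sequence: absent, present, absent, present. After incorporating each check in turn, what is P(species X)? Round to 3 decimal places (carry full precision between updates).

After 'absent': P(species X) = 0.35·0.4500 / (0.35·0.4500 + 0.9·0.5500) ≈ 0.2414
After 'present': P(species X) = 0.65·0.2414 / (0.65·0.2414 + 0.1·0.7586) ≈ 0.6741
After 'absent': P(species X) = 0.35·0.6741 / (0.35·0.6741 + 0.9·0.3259) ≈ 0.4458
After 'present': P(species X) = 0.65·0.4458 / (0.65·0.4458 + 0.1·0.5542) ≈ 0.8394

0.839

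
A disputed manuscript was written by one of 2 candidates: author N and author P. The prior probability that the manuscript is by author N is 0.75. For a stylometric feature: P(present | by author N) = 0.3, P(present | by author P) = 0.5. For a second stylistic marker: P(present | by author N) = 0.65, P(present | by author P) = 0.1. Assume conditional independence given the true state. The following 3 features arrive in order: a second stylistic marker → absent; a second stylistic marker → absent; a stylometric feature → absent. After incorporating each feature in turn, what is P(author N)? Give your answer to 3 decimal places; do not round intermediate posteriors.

0.388

After a second stylistic marker='absent': P(author N) = 0.35·0.7500 / (0.35·0.7500 + 0.9·0.2500) ≈ 0.5385
After a second stylistic marker='absent': P(author N) = 0.35·0.5385 / (0.35·0.5385 + 0.9·0.4615) ≈ 0.3121
After a stylometric feature='absent': P(author N) = 0.7·0.3121 / (0.7·0.3121 + 0.5·0.6879) ≈ 0.3884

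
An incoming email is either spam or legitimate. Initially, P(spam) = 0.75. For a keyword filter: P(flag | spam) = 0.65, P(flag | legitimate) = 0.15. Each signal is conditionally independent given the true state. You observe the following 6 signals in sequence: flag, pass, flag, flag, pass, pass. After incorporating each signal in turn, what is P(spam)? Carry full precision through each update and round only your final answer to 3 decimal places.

Each posterior becomes the prior for the next update.
After 'flag': P(spam) = 0.65·0.7500 / (0.65·0.7500 + 0.15·0.2500) ≈ 0.9286
After 'pass': P(spam) = 0.35·0.9286 / (0.35·0.9286 + 0.85·0.0714) ≈ 0.8426
After 'flag': P(spam) = 0.65·0.8426 / (0.65·0.8426 + 0.15·0.1574) ≈ 0.9587
After 'flag': P(spam) = 0.65·0.9587 / (0.65·0.9587 + 0.15·0.0413) ≈ 0.9901
After 'pass': P(spam) = 0.35·0.9901 / (0.35·0.9901 + 0.85·0.0099) ≈ 0.9764
After 'pass': P(spam) = 0.35·0.9764 / (0.35·0.9764 + 0.85·0.0236) ≈ 0.9446

0.945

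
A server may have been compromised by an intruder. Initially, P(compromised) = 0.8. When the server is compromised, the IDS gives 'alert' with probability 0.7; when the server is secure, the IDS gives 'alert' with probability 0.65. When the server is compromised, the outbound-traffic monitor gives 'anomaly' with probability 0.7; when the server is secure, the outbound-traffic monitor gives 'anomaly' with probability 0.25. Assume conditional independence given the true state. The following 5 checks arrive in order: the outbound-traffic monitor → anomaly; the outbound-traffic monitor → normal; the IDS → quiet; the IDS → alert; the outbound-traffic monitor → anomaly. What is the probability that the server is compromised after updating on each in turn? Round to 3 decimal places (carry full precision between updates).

After the outbound-traffic monitor='anomaly': P(compromised) = 0.7·0.8000 / (0.7·0.8000 + 0.25·0.2000) ≈ 0.9180
After the outbound-traffic monitor='normal': P(compromised) = 0.3·0.9180 / (0.3·0.9180 + 0.75·0.0820) ≈ 0.8175
After the IDS='quiet': P(compromised) = 0.3·0.8175 / (0.3·0.8175 + 0.35·0.1825) ≈ 0.7934
After the IDS='alert': P(compromised) = 0.7·0.7934 / (0.7·0.7934 + 0.65·0.2066) ≈ 0.8053
After the outbound-traffic monitor='anomaly': P(compromised) = 0.7·0.8053 / (0.7·0.8053 + 0.25·0.1947) ≈ 0.9205

0.921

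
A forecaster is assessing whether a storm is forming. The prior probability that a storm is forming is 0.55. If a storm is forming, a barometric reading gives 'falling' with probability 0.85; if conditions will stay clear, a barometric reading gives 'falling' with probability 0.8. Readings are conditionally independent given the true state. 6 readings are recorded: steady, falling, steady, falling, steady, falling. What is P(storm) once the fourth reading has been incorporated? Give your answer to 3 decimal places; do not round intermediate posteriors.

0.437

Apply Bayes' rule sequentially, carrying P(storm) forward.
After 'steady': P(storm) = 0.15·0.5500 / (0.15·0.5500 + 0.2·0.4500) ≈ 0.4783
After 'falling': P(storm) = 0.85·0.4783 / (0.85·0.4783 + 0.8·0.5217) ≈ 0.4934
After 'steady': P(storm) = 0.15·0.4934 / (0.15·0.4934 + 0.2·0.5066) ≈ 0.4221
After 'falling': P(storm) = 0.85·0.4221 / (0.85·0.4221 + 0.8·0.5779) ≈ 0.4370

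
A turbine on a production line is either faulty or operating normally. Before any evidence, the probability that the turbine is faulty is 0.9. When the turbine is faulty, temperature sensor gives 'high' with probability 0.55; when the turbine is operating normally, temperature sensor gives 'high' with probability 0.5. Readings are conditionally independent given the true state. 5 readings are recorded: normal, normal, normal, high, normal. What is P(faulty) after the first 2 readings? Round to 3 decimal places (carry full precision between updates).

0.879

After 'normal': P(faulty) = 0.45·0.9000 / (0.45·0.9000 + 0.5·0.1000) ≈ 0.8901
After 'normal': P(faulty) = 0.45·0.8901 / (0.45·0.8901 + 0.5·0.1099) ≈ 0.8794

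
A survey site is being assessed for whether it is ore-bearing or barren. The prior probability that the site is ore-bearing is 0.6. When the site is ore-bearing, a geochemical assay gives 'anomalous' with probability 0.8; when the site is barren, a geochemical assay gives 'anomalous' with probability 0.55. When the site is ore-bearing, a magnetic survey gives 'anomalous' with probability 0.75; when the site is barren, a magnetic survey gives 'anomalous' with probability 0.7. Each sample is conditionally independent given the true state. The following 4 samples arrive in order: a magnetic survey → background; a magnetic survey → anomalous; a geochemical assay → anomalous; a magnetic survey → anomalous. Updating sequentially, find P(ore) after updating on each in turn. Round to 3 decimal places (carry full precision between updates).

0.676

Each posterior becomes the prior for the next update.
After a magnetic survey='background': P(ore) = 0.25·0.6000 / (0.25·0.6000 + 0.3·0.4000) ≈ 0.5556
After a magnetic survey='anomalous': P(ore) = 0.75·0.5556 / (0.75·0.5556 + 0.7·0.4444) ≈ 0.5725
After a geochemical assay='anomalous': P(ore) = 0.8·0.5725 / (0.8·0.5725 + 0.55·0.4275) ≈ 0.6608
After a magnetic survey='anomalous': P(ore) = 0.75·0.6608 / (0.75·0.6608 + 0.7·0.3392) ≈ 0.6761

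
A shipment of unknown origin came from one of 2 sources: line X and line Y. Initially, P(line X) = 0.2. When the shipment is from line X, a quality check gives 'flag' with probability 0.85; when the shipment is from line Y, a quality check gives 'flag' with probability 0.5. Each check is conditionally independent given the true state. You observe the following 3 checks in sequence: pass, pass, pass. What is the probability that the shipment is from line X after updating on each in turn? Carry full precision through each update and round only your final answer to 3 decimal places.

0.007

After 'pass': P(line X) = 0.15·0.2000 / (0.15·0.2000 + 0.5·0.8000) ≈ 0.0698
After 'pass': P(line X) = 0.15·0.0698 / (0.15·0.0698 + 0.5·0.9302) ≈ 0.0220
After 'pass': P(line X) = 0.15·0.0220 / (0.15·0.0220 + 0.5·0.9780) ≈ 0.0067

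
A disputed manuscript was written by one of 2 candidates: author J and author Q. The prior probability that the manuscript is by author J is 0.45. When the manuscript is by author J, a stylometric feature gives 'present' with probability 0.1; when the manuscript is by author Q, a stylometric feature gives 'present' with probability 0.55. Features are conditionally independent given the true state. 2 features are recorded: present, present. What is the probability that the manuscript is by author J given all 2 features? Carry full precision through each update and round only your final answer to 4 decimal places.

0.0263

After 'present': P(author J) = 0.1·0.4500 / (0.1·0.4500 + 0.55·0.5500) ≈ 0.1295
After 'present': P(author J) = 0.1·0.1295 / (0.1·0.1295 + 0.55·0.8705) ≈ 0.0263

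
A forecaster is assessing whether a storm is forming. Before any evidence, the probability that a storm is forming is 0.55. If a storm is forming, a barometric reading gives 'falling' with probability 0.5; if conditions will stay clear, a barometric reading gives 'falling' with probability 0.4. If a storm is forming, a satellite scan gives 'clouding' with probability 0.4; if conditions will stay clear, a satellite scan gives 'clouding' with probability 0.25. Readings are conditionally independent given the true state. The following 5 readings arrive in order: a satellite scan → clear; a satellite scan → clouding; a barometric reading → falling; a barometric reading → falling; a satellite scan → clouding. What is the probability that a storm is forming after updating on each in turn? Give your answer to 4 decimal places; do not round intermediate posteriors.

After a satellite scan='clear': P(storm) = 0.6·0.5500 / (0.6·0.5500 + 0.75·0.4500) ≈ 0.4944
After a satellite scan='clouding': P(storm) = 0.4·0.4944 / (0.4·0.4944 + 0.25·0.5056) ≈ 0.6101
After a barometric reading='falling': P(storm) = 0.5·0.6101 / (0.5·0.6101 + 0.4·0.3899) ≈ 0.6617
After a barometric reading='falling': P(storm) = 0.5·0.6617 / (0.5·0.6617 + 0.4·0.3383) ≈ 0.7097
After a satellite scan='clouding': P(storm) = 0.4·0.7097 / (0.4·0.7097 + 0.25·0.2903) ≈ 0.7964

0.7964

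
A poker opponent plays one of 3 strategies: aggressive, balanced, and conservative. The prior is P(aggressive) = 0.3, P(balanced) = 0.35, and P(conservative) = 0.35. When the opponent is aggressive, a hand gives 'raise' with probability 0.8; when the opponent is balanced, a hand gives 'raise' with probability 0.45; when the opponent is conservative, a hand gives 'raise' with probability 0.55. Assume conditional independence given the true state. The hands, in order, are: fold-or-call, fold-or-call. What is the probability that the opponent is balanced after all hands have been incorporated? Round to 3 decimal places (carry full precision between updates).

0.561

After 'fold-or-call': normaliser = 0.2·0.3000 + 0.55·0.3500 + 0.45·0.3500; P(aggressive) ≈ 0.1463, P(balanced) ≈ 0.4695, P(conservative) ≈ 0.3841
After 'fold-or-call': normaliser = 0.2·0.1463 + 0.55·0.4695 + 0.45·0.3841; P(aggressive) ≈ 0.0636, P(balanced) ≈ 0.5609, P(conservative) ≈ 0.3755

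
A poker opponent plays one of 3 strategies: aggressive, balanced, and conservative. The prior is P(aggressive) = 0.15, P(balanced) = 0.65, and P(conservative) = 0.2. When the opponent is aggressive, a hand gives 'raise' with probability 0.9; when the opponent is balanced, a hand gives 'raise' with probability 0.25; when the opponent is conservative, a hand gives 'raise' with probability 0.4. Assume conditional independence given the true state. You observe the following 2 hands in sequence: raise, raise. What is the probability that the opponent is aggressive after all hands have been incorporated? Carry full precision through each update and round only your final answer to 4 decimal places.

0.6259

After 'raise': normaliser = 0.9·0.1500 + 0.25·0.6500 + 0.4·0.2000; P(aggressive) ≈ 0.3576, P(balanced) ≈ 0.4305, P(conservative) ≈ 0.2119
After 'raise': normaliser = 0.9·0.3576 + 0.25·0.4305 + 0.4·0.2119; P(aggressive) ≈ 0.6259, P(balanced) ≈ 0.2093, P(conservative) ≈ 0.1648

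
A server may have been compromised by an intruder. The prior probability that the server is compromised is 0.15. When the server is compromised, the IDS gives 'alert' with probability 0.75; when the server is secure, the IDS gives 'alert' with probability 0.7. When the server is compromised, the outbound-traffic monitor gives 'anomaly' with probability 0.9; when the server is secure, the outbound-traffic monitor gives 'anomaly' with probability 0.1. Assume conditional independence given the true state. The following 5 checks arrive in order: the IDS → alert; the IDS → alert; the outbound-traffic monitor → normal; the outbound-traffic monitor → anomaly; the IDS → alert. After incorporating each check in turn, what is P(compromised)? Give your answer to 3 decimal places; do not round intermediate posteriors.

Each posterior becomes the prior for the next update.
After the IDS='alert': P(compromised) = 0.75·0.1500 / (0.75·0.1500 + 0.7·0.8500) ≈ 0.1590
After the IDS='alert': P(compromised) = 0.75·0.1590 / (0.75·0.1590 + 0.7·0.8410) ≈ 0.1685
After the outbound-traffic monitor='normal': P(compromised) = 0.1·0.1685 / (0.1·0.1685 + 0.9·0.8315) ≈ 0.0220
After the outbound-traffic monitor='anomaly': P(compromised) = 0.9·0.0220 / (0.9·0.0220 + 0.1·0.9780) ≈ 0.1685
After the IDS='alert': P(compromised) = 0.75·0.1685 / (0.75·0.1685 + 0.7·0.8315) ≈ 0.1783

0.178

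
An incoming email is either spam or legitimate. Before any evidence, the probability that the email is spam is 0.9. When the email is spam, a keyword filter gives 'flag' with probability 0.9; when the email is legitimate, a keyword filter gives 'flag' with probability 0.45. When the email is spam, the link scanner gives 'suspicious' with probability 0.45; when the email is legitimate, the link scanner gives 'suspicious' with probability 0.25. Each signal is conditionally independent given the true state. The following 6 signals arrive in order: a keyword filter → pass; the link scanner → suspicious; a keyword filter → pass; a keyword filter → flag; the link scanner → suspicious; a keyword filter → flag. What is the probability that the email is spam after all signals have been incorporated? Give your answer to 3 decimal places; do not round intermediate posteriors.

0.794

Apply Bayes' rule sequentially, carrying P(spam) forward.
After a keyword filter='pass': P(spam) = 0.1·0.9000 / (0.1·0.9000 + 0.55·0.1000) ≈ 0.6207
After the link scanner='suspicious': P(spam) = 0.45·0.6207 / (0.45·0.6207 + 0.25·0.3793) ≈ 0.7465
After a keyword filter='pass': P(spam) = 0.1·0.7465 / (0.1·0.7465 + 0.55·0.2535) ≈ 0.3488
After a keyword filter='flag': P(spam) = 0.9·0.3488 / (0.9·0.3488 + 0.45·0.6512) ≈ 0.5172
After the link scanner='suspicious': P(spam) = 0.45·0.5172 / (0.45·0.5172 + 0.25·0.4828) ≈ 0.6585
After a keyword filter='flag': P(spam) = 0.9·0.6585 / (0.9·0.6585 + 0.45·0.3415) ≈ 0.7941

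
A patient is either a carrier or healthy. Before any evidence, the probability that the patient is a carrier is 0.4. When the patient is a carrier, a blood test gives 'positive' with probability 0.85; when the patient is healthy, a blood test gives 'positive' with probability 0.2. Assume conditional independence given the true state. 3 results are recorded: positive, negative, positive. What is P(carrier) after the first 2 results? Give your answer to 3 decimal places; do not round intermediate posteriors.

After 'positive': P(carrier) = 0.85·0.4000 / (0.85·0.4000 + 0.2·0.6000) ≈ 0.7391
After 'negative': P(carrier) = 0.15·0.7391 / (0.15·0.7391 + 0.8·0.2609) ≈ 0.3469

0.347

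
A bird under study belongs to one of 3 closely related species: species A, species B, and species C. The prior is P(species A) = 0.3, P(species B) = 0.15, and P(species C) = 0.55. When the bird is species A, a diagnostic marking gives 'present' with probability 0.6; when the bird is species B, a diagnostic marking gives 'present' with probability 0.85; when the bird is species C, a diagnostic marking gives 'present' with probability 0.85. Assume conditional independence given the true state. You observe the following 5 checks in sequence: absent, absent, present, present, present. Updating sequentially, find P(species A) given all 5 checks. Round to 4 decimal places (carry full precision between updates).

0.5174

After 'absent': normaliser = 0.4·0.3000 + 0.15·0.1500 + 0.15·0.5500; P(species A) ≈ 0.5333, P(species B) ≈ 0.1000, P(species C) ≈ 0.3667
After 'absent': normaliser = 0.4·0.5333 + 0.15·0.1000 + 0.15·0.3667; P(species A) ≈ 0.7529, P(species B) ≈ 0.0529, P(species C) ≈ 0.1941
After 'present': normaliser = 0.6·0.7529 + 0.85·0.0529 + 0.85·0.1941; P(species A) ≈ 0.6827, P(species B) ≈ 0.0680, P(species C) ≈ 0.2493
After 'present': normaliser = 0.6·0.6827 + 0.85·0.0680 + 0.85·0.2493; P(species A) ≈ 0.6029, P(species B) ≈ 0.0851, P(species C) ≈ 0.3120
After 'present': normaliser = 0.6·0.6029 + 0.85·0.0851 + 0.85·0.3120; P(species A) ≈ 0.5174, P(species B) ≈ 0.1034, P(species C) ≈ 0.3792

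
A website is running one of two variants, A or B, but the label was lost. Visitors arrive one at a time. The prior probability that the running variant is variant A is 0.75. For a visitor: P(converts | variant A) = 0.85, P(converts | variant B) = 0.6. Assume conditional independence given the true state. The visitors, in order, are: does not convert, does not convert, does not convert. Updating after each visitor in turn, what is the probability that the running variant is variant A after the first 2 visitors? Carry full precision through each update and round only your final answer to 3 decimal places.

0.297

Apply Bayes' rule sequentially, carrying P(A) forward.
After 'does not convert': P(A) = 0.15·0.7500 / (0.15·0.7500 + 0.4·0.2500) ≈ 0.5294
After 'does not convert': P(A) = 0.15·0.5294 / (0.15·0.5294 + 0.4·0.4706) ≈ 0.2967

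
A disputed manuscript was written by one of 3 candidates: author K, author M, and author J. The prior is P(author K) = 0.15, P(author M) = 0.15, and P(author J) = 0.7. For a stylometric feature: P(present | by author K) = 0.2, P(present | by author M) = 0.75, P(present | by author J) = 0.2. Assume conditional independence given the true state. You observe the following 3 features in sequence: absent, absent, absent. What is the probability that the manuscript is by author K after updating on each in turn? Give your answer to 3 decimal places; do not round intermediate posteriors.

0.176

After 'absent': normaliser = 0.8·0.1500 + 0.25·0.1500 + 0.8·0.7000; P(author K) ≈ 0.1672, P(author M) ≈ 0.0523, P(author J) ≈ 0.7805
After 'absent': normaliser = 0.8·0.1672 + 0.25·0.0523 + 0.8·0.7805; P(author K) ≈ 0.1735, P(author M) ≈ 0.0169, P(author J) ≈ 0.8096
After 'absent': normaliser = 0.8·0.1735 + 0.25·0.0169 + 0.8·0.8096; P(author K) ≈ 0.1755, P(author M) ≈ 0.0054, P(author J) ≈ 0.8191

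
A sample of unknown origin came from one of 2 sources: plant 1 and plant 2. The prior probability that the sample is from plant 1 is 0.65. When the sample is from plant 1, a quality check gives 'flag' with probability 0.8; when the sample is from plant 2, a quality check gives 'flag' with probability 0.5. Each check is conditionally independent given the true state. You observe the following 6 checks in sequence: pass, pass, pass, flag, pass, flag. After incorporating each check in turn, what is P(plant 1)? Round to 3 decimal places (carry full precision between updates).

0.109

After 'pass': P(plant 1) = 0.2·0.6500 / (0.2·0.6500 + 0.5·0.3500) ≈ 0.4262
After 'pass': P(plant 1) = 0.2·0.4262 / (0.2·0.4262 + 0.5·0.5738) ≈ 0.2291
After 'pass': P(plant 1) = 0.2·0.2291 / (0.2·0.2291 + 0.5·0.7709) ≈ 0.1062
After 'flag': P(plant 1) = 0.8·0.1062 / (0.8·0.1062 + 0.5·0.8938) ≈ 0.1598
After 'pass': P(plant 1) = 0.2·0.1598 / (0.2·0.1598 + 0.5·0.8402) ≈ 0.0707
After 'flag': P(plant 1) = 0.8·0.0707 / (0.8·0.0707 + 0.5·0.9293) ≈ 0.1085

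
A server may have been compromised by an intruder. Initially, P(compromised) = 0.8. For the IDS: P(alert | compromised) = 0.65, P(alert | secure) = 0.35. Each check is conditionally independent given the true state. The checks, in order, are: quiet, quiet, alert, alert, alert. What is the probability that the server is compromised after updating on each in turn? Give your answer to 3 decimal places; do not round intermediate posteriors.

After 'quiet': P(compromised) = 0.35·0.8000 / (0.35·0.8000 + 0.65·0.2000) ≈ 0.6829
After 'quiet': P(compromised) = 0.35·0.6829 / (0.35·0.6829 + 0.65·0.3171) ≈ 0.5370
After 'alert': P(compromised) = 0.65·0.5370 / (0.65·0.5370 + 0.35·0.4630) ≈ 0.6829
After 'alert': P(compromised) = 0.65·0.6829 / (0.65·0.6829 + 0.35·0.3171) ≈ 0.8000
After 'alert': P(compromised) = 0.65·0.8000 / (0.65·0.8000 + 0.35·0.2000) ≈ 0.8814

0.881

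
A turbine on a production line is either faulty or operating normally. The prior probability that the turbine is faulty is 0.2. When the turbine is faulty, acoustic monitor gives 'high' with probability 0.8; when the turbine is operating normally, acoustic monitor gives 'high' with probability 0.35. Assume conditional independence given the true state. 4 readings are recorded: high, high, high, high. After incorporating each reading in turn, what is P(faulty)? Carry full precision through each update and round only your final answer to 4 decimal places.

After 'high': P(faulty) = 0.8·0.2000 / (0.8·0.2000 + 0.35·0.8000) ≈ 0.3636
After 'high': P(faulty) = 0.8·0.3636 / (0.8·0.3636 + 0.35·0.6364) ≈ 0.5664
After 'high': P(faulty) = 0.8·0.5664 / (0.8·0.5664 + 0.35·0.4336) ≈ 0.7491
After 'high': P(faulty) = 0.8·0.7491 / (0.8·0.7491 + 0.35·0.2509) ≈ 0.8722

0.8722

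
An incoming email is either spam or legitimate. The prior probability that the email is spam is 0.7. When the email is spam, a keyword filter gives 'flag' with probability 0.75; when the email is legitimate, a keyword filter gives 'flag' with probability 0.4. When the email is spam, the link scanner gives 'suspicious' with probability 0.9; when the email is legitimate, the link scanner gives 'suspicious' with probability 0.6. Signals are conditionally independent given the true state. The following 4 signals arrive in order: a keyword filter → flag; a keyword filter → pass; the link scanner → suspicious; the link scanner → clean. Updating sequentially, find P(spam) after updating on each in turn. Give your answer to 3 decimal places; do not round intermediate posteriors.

0.406

After a keyword filter='flag': P(spam) = 0.75·0.7000 / (0.75·0.7000 + 0.4·0.3000) ≈ 0.8140
After a keyword filter='pass': P(spam) = 0.25·0.8140 / (0.25·0.8140 + 0.6·0.1860) ≈ 0.6458
After the link scanner='suspicious': P(spam) = 0.9·0.6458 / (0.9·0.6458 + 0.6·0.3542) ≈ 0.7322
After the link scanner='clean': P(spam) = 0.1·0.7322 / (0.1·0.7322 + 0.4·0.2678) ≈ 0.4060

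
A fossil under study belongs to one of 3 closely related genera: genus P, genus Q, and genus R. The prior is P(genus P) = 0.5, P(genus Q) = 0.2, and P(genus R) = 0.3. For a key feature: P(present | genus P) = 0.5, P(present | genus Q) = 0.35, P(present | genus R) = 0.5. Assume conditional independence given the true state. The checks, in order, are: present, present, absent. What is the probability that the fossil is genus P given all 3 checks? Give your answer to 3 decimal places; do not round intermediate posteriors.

After 'present': normaliser = 0.5·0.5000 + 0.35·0.2000 + 0.5·0.3000; P(genus P) ≈ 0.5319, P(genus Q) ≈ 0.1489, P(genus R) ≈ 0.3191
After 'present': normaliser = 0.5·0.5319 + 0.35·0.1489 + 0.5·0.3191; P(genus P) ≈ 0.5568, P(genus Q) ≈ 0.1091, P(genus R) ≈ 0.3341
After 'absent': normaliser = 0.5·0.5568 + 0.65·0.1091 + 0.5·0.3341; P(genus P) ≈ 0.5391, P(genus Q) ≈ 0.1374, P(genus R) ≈ 0.3235

0.539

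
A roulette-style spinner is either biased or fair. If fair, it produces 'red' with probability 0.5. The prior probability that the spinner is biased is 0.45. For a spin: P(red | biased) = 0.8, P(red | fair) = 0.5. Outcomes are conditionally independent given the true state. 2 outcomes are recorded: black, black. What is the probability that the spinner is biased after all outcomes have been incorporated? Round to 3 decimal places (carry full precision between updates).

After 'black': P(biased) = 0.2·0.4500 / (0.2·0.4500 + 0.5·0.5500) ≈ 0.2466
After 'black': P(biased) = 0.2·0.2466 / (0.2·0.2466 + 0.5·0.7534) ≈ 0.1158

0.116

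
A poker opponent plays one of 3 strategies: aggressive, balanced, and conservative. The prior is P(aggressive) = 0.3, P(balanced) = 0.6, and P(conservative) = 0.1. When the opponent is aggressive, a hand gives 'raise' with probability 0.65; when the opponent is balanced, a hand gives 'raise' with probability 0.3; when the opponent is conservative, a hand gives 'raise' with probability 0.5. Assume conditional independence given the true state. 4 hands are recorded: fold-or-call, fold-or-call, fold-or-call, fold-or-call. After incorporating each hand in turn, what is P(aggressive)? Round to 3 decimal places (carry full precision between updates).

0.029

Apply Bayes' rule sequentially, carrying P(aggressive) forward.
After 'fold-or-call': normaliser = 0.35·0.3000 + 0.7·0.6000 + 0.5·0.1000; P(aggressive) ≈ 0.1826, P(balanced) ≈ 0.7304, P(conservative) ≈ 0.0870
After 'fold-or-call': normaliser = 0.35·0.1826 + 0.7·0.7304 + 0.5·0.0870; P(aggressive) ≈ 0.1033, P(balanced) ≈ 0.8264, P(conservative) ≈ 0.0703
After 'fold-or-call': normaliser = 0.35·0.1033 + 0.7·0.8264 + 0.5·0.0703; P(aggressive) ≈ 0.0556, P(balanced) ≈ 0.8903, P(conservative) ≈ 0.0541
After 'fold-or-call': normaliser = 0.35·0.0556 + 0.7·0.8903 + 0.5·0.0541; P(aggressive) ≈ 0.0291, P(balanced) ≈ 0.9305, P(conservative) ≈ 0.0404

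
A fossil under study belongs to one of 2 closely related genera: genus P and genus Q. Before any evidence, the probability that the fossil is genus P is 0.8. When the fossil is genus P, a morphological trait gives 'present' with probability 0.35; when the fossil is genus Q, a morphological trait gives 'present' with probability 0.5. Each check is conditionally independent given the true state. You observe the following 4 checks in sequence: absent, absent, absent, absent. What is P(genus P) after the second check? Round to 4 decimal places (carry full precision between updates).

After 'absent': P(genus P) = 0.65·0.8000 / (0.65·0.8000 + 0.5·0.2000) ≈ 0.8387
After 'absent': P(genus P) = 0.65·0.8387 / (0.65·0.8387 + 0.5·0.1613) ≈ 0.8711

0.8711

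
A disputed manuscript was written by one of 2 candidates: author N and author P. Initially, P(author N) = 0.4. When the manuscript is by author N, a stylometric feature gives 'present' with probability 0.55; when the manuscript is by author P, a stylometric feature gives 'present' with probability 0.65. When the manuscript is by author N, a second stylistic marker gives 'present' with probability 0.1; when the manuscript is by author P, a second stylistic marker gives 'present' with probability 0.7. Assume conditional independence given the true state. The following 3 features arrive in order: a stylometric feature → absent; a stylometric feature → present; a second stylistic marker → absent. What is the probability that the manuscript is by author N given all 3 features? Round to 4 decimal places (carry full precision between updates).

Each posterior becomes the prior for the next update.
After a stylometric feature='absent': P(author N) = 0.45·0.4000 / (0.45·0.4000 + 0.35·0.6000) ≈ 0.4615
After a stylometric feature='present': P(author N) = 0.55·0.4615 / (0.55·0.4615 + 0.65·0.5385) ≈ 0.4204
After a second stylistic marker='absent': P(author N) = 0.9·0.4204 / (0.9·0.4204 + 0.3·0.5796) ≈ 0.6851

0.6851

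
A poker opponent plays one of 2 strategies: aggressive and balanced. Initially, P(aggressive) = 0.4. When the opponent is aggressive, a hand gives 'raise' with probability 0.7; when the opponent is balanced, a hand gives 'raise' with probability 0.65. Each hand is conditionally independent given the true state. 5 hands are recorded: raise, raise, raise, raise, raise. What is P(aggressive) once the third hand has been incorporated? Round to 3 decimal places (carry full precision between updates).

0.454

After 'raise': P(aggressive) = 0.7·0.4000 / (0.7·0.4000 + 0.65·0.6000) ≈ 0.4179
After 'raise': P(aggressive) = 0.7·0.4179 / (0.7·0.4179 + 0.65·0.5821) ≈ 0.4360
After 'raise': P(aggressive) = 0.7·0.4360 / (0.7·0.4360 + 0.65·0.5640) ≈ 0.4543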